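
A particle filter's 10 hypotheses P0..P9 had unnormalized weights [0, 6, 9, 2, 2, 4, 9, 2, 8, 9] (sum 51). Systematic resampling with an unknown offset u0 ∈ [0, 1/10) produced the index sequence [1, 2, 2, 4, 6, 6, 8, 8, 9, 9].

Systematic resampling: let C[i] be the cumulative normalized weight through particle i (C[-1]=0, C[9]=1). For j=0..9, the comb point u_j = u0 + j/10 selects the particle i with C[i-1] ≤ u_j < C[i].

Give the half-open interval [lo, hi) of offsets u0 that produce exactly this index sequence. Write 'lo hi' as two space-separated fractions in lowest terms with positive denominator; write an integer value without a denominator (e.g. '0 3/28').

C = [0, 2/17, 5/17, 1/3, 19/51, 23/51, 32/51, 2/3, 14/17, 1]
j=0 picked index 1: u0 ∈ [0, 2/17)
j=1 picked index 2: u0 ∈ [3/170, 33/170)
j=2 picked index 2: u0 ∈ [-7/85, 8/85)
j=3 picked index 4: u0 ∈ [1/30, 37/510)
j=4 picked index 6: u0 ∈ [13/255, 58/255)
j=5 picked index 6: u0 ∈ [-5/102, 13/102)
j=6 picked index 8: u0 ∈ [1/15, 19/85)
j=7 picked index 8: u0 ∈ [-1/30, 21/170)
j=8 picked index 9: u0 ∈ [2/85, 1/5)
j=9 picked index 9: u0 ∈ [-13/170, 1/10)
intersection: [1/15, 37/510)

1/15 37/510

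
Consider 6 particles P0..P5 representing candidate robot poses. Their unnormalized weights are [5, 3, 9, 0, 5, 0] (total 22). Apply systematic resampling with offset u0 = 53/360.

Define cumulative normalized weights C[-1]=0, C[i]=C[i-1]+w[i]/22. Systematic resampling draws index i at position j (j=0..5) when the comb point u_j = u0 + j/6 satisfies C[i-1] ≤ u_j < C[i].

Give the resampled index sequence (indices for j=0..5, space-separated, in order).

C = [5/22, 4/11, 17/22, 17/22, 1, 1]
j=0: u_0=53/360 ∈ [0, 5/22) → index 0
j=1: u_1=113/360 ∈ [5/22, 4/11) → index 1
j=2: u_2=173/360 ∈ [4/11, 17/22) → index 2
j=3: u_3=233/360 ∈ [4/11, 17/22) → index 2
j=4: u_4=293/360 ∈ [17/22, 1) → index 4
j=5: u_5=353/360 ∈ [17/22, 1) → index 4

0 1 2 2 4 4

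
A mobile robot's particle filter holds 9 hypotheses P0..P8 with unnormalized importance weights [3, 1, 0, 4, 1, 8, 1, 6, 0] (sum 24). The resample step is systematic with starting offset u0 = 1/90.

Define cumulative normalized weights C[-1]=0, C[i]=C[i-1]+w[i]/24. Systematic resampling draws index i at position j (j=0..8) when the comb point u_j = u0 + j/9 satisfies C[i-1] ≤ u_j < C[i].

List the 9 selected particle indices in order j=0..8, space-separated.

0 0 3 4 5 5 5 7 7

C = [1/8, 1/6, 1/6, 1/3, 3/8, 17/24, 3/4, 1, 1]
j=0: u_0=1/90 ∈ [0, 1/8) → index 0
j=1: u_1=11/90 ∈ [0, 1/8) → index 0
j=2: u_2=7/30 ∈ [1/6, 1/3) → index 3
j=3: u_3=31/90 ∈ [1/3, 3/8) → index 4
j=4: u_4=41/90 ∈ [3/8, 17/24) → index 5
j=5: u_5=17/30 ∈ [3/8, 17/24) → index 5
j=6: u_6=61/90 ∈ [3/8, 17/24) → index 5
j=7: u_7=71/90 ∈ [3/4, 1) → index 7
j=8: u_8=9/10 ∈ [3/4, 1) → index 7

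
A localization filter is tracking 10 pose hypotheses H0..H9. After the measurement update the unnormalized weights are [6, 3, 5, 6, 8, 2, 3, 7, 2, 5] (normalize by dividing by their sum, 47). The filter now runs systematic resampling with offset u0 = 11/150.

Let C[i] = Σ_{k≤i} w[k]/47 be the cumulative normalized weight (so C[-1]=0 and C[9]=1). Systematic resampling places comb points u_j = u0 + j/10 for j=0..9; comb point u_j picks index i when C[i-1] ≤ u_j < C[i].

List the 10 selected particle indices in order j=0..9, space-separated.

0 1 2 3 4 4 6 7 8 9

C = [6/47, 9/47, 14/47, 20/47, 28/47, 30/47, 33/47, 40/47, 42/47, 1]
j=0: u_0=11/150 ∈ [0, 6/47) → index 0
j=1: u_1=13/75 ∈ [6/47, 9/47) → index 1
j=2: u_2=41/150 ∈ [9/47, 14/47) → index 2
j=3: u_3=28/75 ∈ [14/47, 20/47) → index 3
j=4: u_4=71/150 ∈ [20/47, 28/47) → index 4
j=5: u_5=43/75 ∈ [20/47, 28/47) → index 4
j=6: u_6=101/150 ∈ [30/47, 33/47) → index 6
j=7: u_7=58/75 ∈ [33/47, 40/47) → index 7
j=8: u_8=131/150 ∈ [40/47, 42/47) → index 8
j=9: u_9=73/75 ∈ [42/47, 1) → index 9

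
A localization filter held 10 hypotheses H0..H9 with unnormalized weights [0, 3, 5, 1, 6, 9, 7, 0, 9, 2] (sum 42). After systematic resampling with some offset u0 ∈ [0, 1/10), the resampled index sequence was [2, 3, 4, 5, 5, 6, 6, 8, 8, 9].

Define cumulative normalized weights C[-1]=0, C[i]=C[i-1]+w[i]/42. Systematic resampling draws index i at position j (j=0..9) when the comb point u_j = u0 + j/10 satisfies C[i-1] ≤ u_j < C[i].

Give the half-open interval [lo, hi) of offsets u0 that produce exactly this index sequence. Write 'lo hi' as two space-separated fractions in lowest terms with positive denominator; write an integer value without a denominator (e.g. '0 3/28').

19/210 1/10

C = [0, 1/14, 4/21, 3/14, 5/14, 4/7, 31/42, 31/42, 20/21, 1]
j=0 picked index 2: u0 ∈ [1/14, 4/21)
j=1 picked index 3: u0 ∈ [19/210, 4/35)
j=2 picked index 4: u0 ∈ [1/70, 11/70)
j=3 picked index 5: u0 ∈ [2/35, 19/70)
j=4 picked index 5: u0 ∈ [-3/70, 6/35)
j=5 picked index 6: u0 ∈ [1/14, 5/21)
j=6 picked index 6: u0 ∈ [-1/35, 29/210)
j=7 picked index 8: u0 ∈ [4/105, 53/210)
j=8 picked index 8: u0 ∈ [-13/210, 16/105)
j=9 picked index 9: u0 ∈ [11/210, 1/10)
intersection: [19/210, 1/10)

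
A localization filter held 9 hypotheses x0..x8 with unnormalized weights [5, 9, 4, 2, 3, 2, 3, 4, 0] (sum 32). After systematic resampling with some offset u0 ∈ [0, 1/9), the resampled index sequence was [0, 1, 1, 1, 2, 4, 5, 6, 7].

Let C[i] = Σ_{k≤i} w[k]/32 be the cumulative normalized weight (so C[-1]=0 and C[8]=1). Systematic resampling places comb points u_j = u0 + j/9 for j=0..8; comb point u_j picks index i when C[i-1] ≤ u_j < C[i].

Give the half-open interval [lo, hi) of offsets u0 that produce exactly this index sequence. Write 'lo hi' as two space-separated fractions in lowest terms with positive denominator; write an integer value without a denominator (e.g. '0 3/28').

5/72 7/72

C = [5/32, 7/16, 9/16, 5/8, 23/32, 25/32, 7/8, 1, 1]
j=0 picked index 0: u0 ∈ [0, 5/32)
j=1 picked index 1: u0 ∈ [13/288, 47/144)
j=2 picked index 1: u0 ∈ [-19/288, 31/144)
j=3 picked index 1: u0 ∈ [-17/96, 5/48)
j=4 picked index 2: u0 ∈ [-1/144, 17/144)
j=5 picked index 4: u0 ∈ [5/72, 47/288)
j=6 picked index 5: u0 ∈ [5/96, 11/96)
j=7 picked index 6: u0 ∈ [1/288, 7/72)
j=8 picked index 7: u0 ∈ [-1/72, 1/9)
intersection: [5/72, 7/72)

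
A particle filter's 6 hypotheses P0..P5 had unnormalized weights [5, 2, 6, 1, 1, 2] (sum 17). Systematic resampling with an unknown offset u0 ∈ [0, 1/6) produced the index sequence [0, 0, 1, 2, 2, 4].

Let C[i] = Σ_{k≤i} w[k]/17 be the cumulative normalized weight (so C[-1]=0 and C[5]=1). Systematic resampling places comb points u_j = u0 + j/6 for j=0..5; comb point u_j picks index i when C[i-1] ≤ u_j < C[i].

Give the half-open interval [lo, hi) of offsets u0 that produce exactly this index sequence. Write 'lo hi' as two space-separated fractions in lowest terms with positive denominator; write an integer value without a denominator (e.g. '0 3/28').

0 5/102

C = [5/17, 7/17, 13/17, 14/17, 15/17, 1]
j=0 picked index 0: u0 ∈ [0, 5/17)
j=1 picked index 0: u0 ∈ [-1/6, 13/102)
j=2 picked index 1: u0 ∈ [-2/51, 4/51)
j=3 picked index 2: u0 ∈ [-3/34, 9/34)
j=4 picked index 2: u0 ∈ [-13/51, 5/51)
j=5 picked index 4: u0 ∈ [-1/102, 5/102)
intersection: [0, 5/102)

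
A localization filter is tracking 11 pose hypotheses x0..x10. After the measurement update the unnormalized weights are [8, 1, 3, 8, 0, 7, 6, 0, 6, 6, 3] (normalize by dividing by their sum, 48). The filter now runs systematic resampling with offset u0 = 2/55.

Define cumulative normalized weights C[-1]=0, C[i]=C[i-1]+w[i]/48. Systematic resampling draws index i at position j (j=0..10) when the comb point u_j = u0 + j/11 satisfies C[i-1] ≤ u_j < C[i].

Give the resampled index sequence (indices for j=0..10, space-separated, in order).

0 0 2 3 3 5 6 6 8 9 10

C = [1/6, 3/16, 1/4, 5/12, 5/12, 9/16, 11/16, 11/16, 13/16, 15/16, 1]
j=0: u_0=2/55 ∈ [0, 1/6) → index 0
j=1: u_1=7/55 ∈ [0, 1/6) → index 0
j=2: u_2=12/55 ∈ [3/16, 1/4) → index 2
j=3: u_3=17/55 ∈ [1/4, 5/12) → index 3
j=4: u_4=2/5 ∈ [1/4, 5/12) → index 3
j=5: u_5=27/55 ∈ [5/12, 9/16) → index 5
j=6: u_6=32/55 ∈ [9/16, 11/16) → index 6
j=7: u_7=37/55 ∈ [9/16, 11/16) → index 6
j=8: u_8=42/55 ∈ [11/16, 13/16) → index 8
j=9: u_9=47/55 ∈ [13/16, 15/16) → index 9
j=10: u_10=52/55 ∈ [15/16, 1) → index 10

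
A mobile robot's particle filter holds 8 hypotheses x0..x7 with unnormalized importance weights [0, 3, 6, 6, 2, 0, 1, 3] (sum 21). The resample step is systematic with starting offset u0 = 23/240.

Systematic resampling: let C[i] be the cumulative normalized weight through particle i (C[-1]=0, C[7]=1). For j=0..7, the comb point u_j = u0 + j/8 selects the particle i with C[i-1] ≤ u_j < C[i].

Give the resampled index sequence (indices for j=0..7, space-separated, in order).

1 2 2 3 3 4 6 7

C = [0, 1/7, 3/7, 5/7, 17/21, 17/21, 6/7, 1]
j=0: u_0=23/240 ∈ [0, 1/7) → index 1
j=1: u_1=53/240 ∈ [1/7, 3/7) → index 2
j=2: u_2=83/240 ∈ [1/7, 3/7) → index 2
j=3: u_3=113/240 ∈ [3/7, 5/7) → index 3
j=4: u_4=143/240 ∈ [3/7, 5/7) → index 3
j=5: u_5=173/240 ∈ [5/7, 17/21) → index 4
j=6: u_6=203/240 ∈ [17/21, 6/7) → index 6
j=7: u_7=233/240 ∈ [6/7, 1) → index 7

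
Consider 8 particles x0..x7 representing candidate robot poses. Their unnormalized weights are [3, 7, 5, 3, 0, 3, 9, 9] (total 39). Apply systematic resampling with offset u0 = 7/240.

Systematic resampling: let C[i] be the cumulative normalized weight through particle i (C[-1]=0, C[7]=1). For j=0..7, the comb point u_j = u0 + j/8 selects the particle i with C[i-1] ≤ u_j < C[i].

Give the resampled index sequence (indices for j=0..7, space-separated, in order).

C = [1/13, 10/39, 5/13, 6/13, 6/13, 7/13, 10/13, 1]
j=0: u_0=7/240 ∈ [0, 1/13) → index 0
j=1: u_1=37/240 ∈ [1/13, 10/39) → index 1
j=2: u_2=67/240 ∈ [10/39, 5/13) → index 2
j=3: u_3=97/240 ∈ [5/13, 6/13) → index 3
j=4: u_4=127/240 ∈ [6/13, 7/13) → index 5
j=5: u_5=157/240 ∈ [7/13, 10/13) → index 6
j=6: u_6=187/240 ∈ [10/13, 1) → index 7
j=7: u_7=217/240 ∈ [10/13, 1) → index 7

0 1 2 3 5 6 7 7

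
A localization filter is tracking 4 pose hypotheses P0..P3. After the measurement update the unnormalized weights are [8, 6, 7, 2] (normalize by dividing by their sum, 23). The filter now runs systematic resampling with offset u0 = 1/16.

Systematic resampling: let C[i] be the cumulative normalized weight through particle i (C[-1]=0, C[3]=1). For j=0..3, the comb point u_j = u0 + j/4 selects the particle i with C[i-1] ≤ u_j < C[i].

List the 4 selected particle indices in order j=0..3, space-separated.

0 0 1 2

C = [8/23, 14/23, 21/23, 1]
j=0: u_0=1/16 ∈ [0, 8/23) → index 0
j=1: u_1=5/16 ∈ [0, 8/23) → index 0
j=2: u_2=9/16 ∈ [8/23, 14/23) → index 1
j=3: u_3=13/16 ∈ [14/23, 21/23) → index 2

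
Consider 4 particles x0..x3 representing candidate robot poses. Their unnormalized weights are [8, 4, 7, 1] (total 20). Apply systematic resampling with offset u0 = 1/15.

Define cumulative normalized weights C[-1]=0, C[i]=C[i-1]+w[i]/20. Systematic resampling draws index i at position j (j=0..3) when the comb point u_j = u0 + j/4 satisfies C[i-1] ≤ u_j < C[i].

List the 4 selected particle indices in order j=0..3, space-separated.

C = [2/5, 3/5, 19/20, 1]
j=0: u_0=1/15 ∈ [0, 2/5) → index 0
j=1: u_1=19/60 ∈ [0, 2/5) → index 0
j=2: u_2=17/30 ∈ [2/5, 3/5) → index 1
j=3: u_3=49/60 ∈ [3/5, 19/20) → index 2

0 0 1 2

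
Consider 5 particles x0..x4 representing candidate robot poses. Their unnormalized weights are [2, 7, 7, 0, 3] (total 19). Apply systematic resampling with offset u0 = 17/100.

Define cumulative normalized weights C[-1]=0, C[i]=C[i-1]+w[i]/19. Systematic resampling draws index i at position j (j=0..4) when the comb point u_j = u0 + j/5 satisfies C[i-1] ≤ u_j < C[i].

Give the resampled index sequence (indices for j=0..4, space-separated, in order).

1 1 2 2 4

C = [2/19, 9/19, 16/19, 16/19, 1]
j=0: u_0=17/100 ∈ [2/19, 9/19) → index 1
j=1: u_1=37/100 ∈ [2/19, 9/19) → index 1
j=2: u_2=57/100 ∈ [9/19, 16/19) → index 2
j=3: u_3=77/100 ∈ [9/19, 16/19) → index 2
j=4: u_4=97/100 ∈ [16/19, 1) → index 4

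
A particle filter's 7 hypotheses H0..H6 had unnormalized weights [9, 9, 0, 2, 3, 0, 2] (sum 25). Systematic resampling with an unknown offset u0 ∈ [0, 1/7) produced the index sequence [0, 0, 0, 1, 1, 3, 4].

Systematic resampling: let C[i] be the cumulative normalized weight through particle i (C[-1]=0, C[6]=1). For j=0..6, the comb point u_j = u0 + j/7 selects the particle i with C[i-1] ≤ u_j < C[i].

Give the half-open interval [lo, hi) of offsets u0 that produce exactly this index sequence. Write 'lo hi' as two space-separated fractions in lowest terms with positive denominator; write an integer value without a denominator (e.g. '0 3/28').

C = [9/25, 18/25, 18/25, 4/5, 23/25, 23/25, 1]
j=0 picked index 0: u0 ∈ [0, 9/25)
j=1 picked index 0: u0 ∈ [-1/7, 38/175)
j=2 picked index 0: u0 ∈ [-2/7, 13/175)
j=3 picked index 1: u0 ∈ [-12/175, 51/175)
j=4 picked index 1: u0 ∈ [-37/175, 26/175)
j=5 picked index 3: u0 ∈ [1/175, 3/35)
j=6 picked index 4: u0 ∈ [-2/35, 11/175)
intersection: [1/175, 11/175)

1/175 11/175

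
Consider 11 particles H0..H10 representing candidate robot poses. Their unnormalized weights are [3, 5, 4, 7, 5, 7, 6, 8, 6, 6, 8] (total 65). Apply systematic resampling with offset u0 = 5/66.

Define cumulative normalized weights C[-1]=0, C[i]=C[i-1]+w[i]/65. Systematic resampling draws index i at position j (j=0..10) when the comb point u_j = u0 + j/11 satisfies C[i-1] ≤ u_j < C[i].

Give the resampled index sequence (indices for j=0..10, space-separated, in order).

C = [3/65, 8/65, 12/65, 19/65, 24/65, 31/65, 37/65, 9/13, 51/65, 57/65, 1]
j=0: u_0=5/66 ∈ [3/65, 8/65) → index 1
j=1: u_1=1/6 ∈ [8/65, 12/65) → index 2
j=2: u_2=17/66 ∈ [12/65, 19/65) → index 3
j=3: u_3=23/66 ∈ [19/65, 24/65) → index 4
j=4: u_4=29/66 ∈ [24/65, 31/65) → index 5
j=5: u_5=35/66 ∈ [31/65, 37/65) → index 6
j=6: u_6=41/66 ∈ [37/65, 9/13) → index 7
j=7: u_7=47/66 ∈ [9/13, 51/65) → index 8
j=8: u_8=53/66 ∈ [51/65, 57/65) → index 9
j=9: u_9=59/66 ∈ [57/65, 1) → index 10
j=10: u_10=65/66 ∈ [57/65, 1) → index 10

1 2 3 4 5 6 7 8 9 10 10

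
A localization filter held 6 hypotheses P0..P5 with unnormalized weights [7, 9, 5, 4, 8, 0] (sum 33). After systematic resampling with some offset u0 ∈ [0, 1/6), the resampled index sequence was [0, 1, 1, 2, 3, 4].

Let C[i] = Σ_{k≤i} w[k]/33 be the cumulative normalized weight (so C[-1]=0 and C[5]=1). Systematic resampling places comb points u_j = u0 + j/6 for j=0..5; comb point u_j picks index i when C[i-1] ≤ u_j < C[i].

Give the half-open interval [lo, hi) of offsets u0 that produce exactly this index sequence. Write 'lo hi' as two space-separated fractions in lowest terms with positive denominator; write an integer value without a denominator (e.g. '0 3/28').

1/22 1/11

C = [7/33, 16/33, 7/11, 25/33, 1, 1]
j=0 picked index 0: u0 ∈ [0, 7/33)
j=1 picked index 1: u0 ∈ [1/22, 7/22)
j=2 picked index 1: u0 ∈ [-4/33, 5/33)
j=3 picked index 2: u0 ∈ [-1/66, 3/22)
j=4 picked index 3: u0 ∈ [-1/33, 1/11)
j=5 picked index 4: u0 ∈ [-5/66, 1/6)
intersection: [1/22, 1/11)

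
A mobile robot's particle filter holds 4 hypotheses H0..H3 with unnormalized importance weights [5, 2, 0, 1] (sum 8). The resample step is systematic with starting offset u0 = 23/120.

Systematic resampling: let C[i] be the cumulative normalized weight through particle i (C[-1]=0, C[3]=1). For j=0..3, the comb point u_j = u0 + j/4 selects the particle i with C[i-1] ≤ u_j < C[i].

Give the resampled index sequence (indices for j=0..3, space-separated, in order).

C = [5/8, 7/8, 7/8, 1]
j=0: u_0=23/120 ∈ [0, 5/8) → index 0
j=1: u_1=53/120 ∈ [0, 5/8) → index 0
j=2: u_2=83/120 ∈ [5/8, 7/8) → index 1
j=3: u_3=113/120 ∈ [7/8, 1) → index 3

0 0 1 3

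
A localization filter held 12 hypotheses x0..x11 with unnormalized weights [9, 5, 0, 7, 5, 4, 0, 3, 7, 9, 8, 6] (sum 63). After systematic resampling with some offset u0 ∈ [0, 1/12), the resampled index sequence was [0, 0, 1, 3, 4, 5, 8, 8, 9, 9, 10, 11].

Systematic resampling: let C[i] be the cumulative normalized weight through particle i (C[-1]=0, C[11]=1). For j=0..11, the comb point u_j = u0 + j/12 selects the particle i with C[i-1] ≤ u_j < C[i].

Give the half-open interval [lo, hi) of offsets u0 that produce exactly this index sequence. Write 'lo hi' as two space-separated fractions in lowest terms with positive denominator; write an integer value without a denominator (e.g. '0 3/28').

C = [1/7, 2/9, 2/9, 1/3, 26/63, 10/21, 10/21, 11/21, 40/63, 7/9, 19/21, 1]
j=0 picked index 0: u0 ∈ [0, 1/7)
j=1 picked index 0: u0 ∈ [-1/12, 5/84)
j=2 picked index 1: u0 ∈ [-1/42, 1/18)
j=3 picked index 3: u0 ∈ [-1/36, 1/12)
j=4 picked index 4: u0 ∈ [0, 5/63)
j=5 picked index 5: u0 ∈ [-1/252, 5/84)
j=6 picked index 8: u0 ∈ [1/42, 17/126)
j=7 picked index 8: u0 ∈ [-5/84, 13/252)
j=8 picked index 9: u0 ∈ [-2/63, 1/9)
j=9 picked index 9: u0 ∈ [-29/252, 1/36)
j=10 picked index 10: u0 ∈ [-1/18, 1/14)
j=11 picked index 11: u0 ∈ [-1/84, 1/12)
intersection: [1/42, 1/36)

1/42 1/36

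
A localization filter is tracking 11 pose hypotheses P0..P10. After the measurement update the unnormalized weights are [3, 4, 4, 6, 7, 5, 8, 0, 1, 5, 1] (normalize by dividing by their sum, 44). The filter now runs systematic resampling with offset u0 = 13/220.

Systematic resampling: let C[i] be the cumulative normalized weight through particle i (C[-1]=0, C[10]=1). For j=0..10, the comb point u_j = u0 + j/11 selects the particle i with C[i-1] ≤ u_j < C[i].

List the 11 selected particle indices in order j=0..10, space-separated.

0 1 2 3 4 4 5 6 6 9 9

C = [3/44, 7/44, 1/4, 17/44, 6/11, 29/44, 37/44, 37/44, 19/22, 43/44, 1]
j=0: u_0=13/220 ∈ [0, 3/44) → index 0
j=1: u_1=3/20 ∈ [3/44, 7/44) → index 1
j=2: u_2=53/220 ∈ [7/44, 1/4) → index 2
j=3: u_3=73/220 ∈ [1/4, 17/44) → index 3
j=4: u_4=93/220 ∈ [17/44, 6/11) → index 4
j=5: u_5=113/220 ∈ [17/44, 6/11) → index 4
j=6: u_6=133/220 ∈ [6/11, 29/44) → index 5
j=7: u_7=153/220 ∈ [29/44, 37/44) → index 6
j=8: u_8=173/220 ∈ [29/44, 37/44) → index 6
j=9: u_9=193/220 ∈ [19/22, 43/44) → index 9
j=10: u_10=213/220 ∈ [19/22, 43/44) → index 9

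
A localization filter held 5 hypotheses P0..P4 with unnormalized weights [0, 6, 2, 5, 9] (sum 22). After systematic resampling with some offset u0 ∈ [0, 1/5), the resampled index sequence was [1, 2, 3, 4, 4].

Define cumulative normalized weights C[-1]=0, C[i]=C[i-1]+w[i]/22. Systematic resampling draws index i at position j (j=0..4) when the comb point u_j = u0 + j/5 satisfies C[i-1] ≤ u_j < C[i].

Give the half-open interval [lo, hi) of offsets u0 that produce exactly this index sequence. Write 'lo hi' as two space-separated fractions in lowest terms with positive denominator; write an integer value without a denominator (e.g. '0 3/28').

C = [0, 3/11, 4/11, 13/22, 1]
j=0 picked index 1: u0 ∈ [0, 3/11)
j=1 picked index 2: u0 ∈ [4/55, 9/55)
j=2 picked index 3: u0 ∈ [-2/55, 21/110)
j=3 picked index 4: u0 ∈ [-1/110, 2/5)
j=4 picked index 4: u0 ∈ [-23/110, 1/5)
intersection: [4/55, 9/55)

4/55 9/55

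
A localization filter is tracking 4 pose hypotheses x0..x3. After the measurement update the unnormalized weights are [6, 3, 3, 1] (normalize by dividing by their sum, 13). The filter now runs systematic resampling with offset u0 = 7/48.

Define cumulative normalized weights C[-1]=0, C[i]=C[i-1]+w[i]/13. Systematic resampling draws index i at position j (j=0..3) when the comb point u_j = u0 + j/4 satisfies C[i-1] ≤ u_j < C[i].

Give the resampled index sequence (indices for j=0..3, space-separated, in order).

0 0 1 2

C = [6/13, 9/13, 12/13, 1]
j=0: u_0=7/48 ∈ [0, 6/13) → index 0
j=1: u_1=19/48 ∈ [0, 6/13) → index 0
j=2: u_2=31/48 ∈ [6/13, 9/13) → index 1
j=3: u_3=43/48 ∈ [9/13, 12/13) → index 2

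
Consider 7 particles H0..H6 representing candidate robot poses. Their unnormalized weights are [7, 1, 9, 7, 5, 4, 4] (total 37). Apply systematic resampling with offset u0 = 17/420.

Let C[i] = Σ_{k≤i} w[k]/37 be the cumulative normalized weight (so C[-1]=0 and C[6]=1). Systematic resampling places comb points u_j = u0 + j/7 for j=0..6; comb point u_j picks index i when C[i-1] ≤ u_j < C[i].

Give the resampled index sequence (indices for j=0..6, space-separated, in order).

C = [7/37, 8/37, 17/37, 24/37, 29/37, 33/37, 1]
j=0: u_0=17/420 ∈ [0, 7/37) → index 0
j=1: u_1=11/60 ∈ [0, 7/37) → index 0
j=2: u_2=137/420 ∈ [8/37, 17/37) → index 2
j=3: u_3=197/420 ∈ [17/37, 24/37) → index 3
j=4: u_4=257/420 ∈ [17/37, 24/37) → index 3
j=5: u_5=317/420 ∈ [24/37, 29/37) → index 4
j=6: u_6=377/420 ∈ [33/37, 1) → index 6

0 0 2 3 3 4 6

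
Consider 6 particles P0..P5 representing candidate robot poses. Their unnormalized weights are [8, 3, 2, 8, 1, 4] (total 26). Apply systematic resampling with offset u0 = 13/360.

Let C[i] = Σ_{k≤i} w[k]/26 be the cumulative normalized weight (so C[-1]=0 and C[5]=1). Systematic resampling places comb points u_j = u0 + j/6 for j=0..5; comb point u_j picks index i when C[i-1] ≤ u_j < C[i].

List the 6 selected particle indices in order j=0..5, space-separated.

0 0 1 3 3 5

C = [4/13, 11/26, 1/2, 21/26, 11/13, 1]
j=0: u_0=13/360 ∈ [0, 4/13) → index 0
j=1: u_1=73/360 ∈ [0, 4/13) → index 0
j=2: u_2=133/360 ∈ [4/13, 11/26) → index 1
j=3: u_3=193/360 ∈ [1/2, 21/26) → index 3
j=4: u_4=253/360 ∈ [1/2, 21/26) → index 3
j=5: u_5=313/360 ∈ [11/13, 1) → index 5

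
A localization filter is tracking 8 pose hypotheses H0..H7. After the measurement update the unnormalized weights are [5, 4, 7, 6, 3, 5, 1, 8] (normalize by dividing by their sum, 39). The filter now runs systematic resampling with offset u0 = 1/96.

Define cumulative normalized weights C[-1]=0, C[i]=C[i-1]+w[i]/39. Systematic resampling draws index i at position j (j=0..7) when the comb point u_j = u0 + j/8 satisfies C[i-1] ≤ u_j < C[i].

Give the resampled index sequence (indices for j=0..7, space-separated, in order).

C = [5/39, 3/13, 16/39, 22/39, 25/39, 10/13, 31/39, 1]
j=0: u_0=1/96 ∈ [0, 5/39) → index 0
j=1: u_1=13/96 ∈ [5/39, 3/13) → index 1
j=2: u_2=25/96 ∈ [3/13, 16/39) → index 2
j=3: u_3=37/96 ∈ [3/13, 16/39) → index 2
j=4: u_4=49/96 ∈ [16/39, 22/39) → index 3
j=5: u_5=61/96 ∈ [22/39, 25/39) → index 4
j=6: u_6=73/96 ∈ [25/39, 10/13) → index 5
j=7: u_7=85/96 ∈ [31/39, 1) → index 7

0 1 2 2 3 4 5 7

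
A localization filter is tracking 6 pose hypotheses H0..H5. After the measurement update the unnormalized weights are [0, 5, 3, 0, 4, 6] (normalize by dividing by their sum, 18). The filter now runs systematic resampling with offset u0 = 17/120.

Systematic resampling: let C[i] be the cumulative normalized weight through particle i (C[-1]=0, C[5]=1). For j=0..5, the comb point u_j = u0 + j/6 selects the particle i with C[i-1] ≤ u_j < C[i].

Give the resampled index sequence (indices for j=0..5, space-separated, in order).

1 2 4 4 5 5

C = [0, 5/18, 4/9, 4/9, 2/3, 1]
j=0: u_0=17/120 ∈ [0, 5/18) → index 1
j=1: u_1=37/120 ∈ [5/18, 4/9) → index 2
j=2: u_2=19/40 ∈ [4/9, 2/3) → index 4
j=3: u_3=77/120 ∈ [4/9, 2/3) → index 4
j=4: u_4=97/120 ∈ [2/3, 1) → index 5
j=5: u_5=39/40 ∈ [2/3, 1) → index 5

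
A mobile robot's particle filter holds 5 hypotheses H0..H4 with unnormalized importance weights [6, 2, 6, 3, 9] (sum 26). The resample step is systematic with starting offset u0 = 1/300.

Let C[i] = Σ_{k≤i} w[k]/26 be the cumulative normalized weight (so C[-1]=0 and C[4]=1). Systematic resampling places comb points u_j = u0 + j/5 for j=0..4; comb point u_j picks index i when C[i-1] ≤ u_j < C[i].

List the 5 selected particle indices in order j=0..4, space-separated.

C = [3/13, 4/13, 7/13, 17/26, 1]
j=0: u_0=1/300 ∈ [0, 3/13) → index 0
j=1: u_1=61/300 ∈ [0, 3/13) → index 0
j=2: u_2=121/300 ∈ [4/13, 7/13) → index 2
j=3: u_3=181/300 ∈ [7/13, 17/26) → index 3
j=4: u_4=241/300 ∈ [17/26, 1) → index 4

0 0 2 3 4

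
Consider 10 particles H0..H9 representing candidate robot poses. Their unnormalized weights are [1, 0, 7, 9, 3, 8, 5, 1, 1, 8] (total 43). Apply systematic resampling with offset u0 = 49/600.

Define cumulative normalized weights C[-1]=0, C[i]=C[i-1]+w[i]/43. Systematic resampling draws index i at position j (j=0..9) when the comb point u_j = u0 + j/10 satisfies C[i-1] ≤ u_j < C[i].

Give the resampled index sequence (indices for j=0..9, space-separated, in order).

2 2 3 3 5 5 6 7 9 9

C = [1/43, 1/43, 8/43, 17/43, 20/43, 28/43, 33/43, 34/43, 35/43, 1]
j=0: u_0=49/600 ∈ [1/43, 8/43) → index 2
j=1: u_1=109/600 ∈ [1/43, 8/43) → index 2
j=2: u_2=169/600 ∈ [8/43, 17/43) → index 3
j=3: u_3=229/600 ∈ [8/43, 17/43) → index 3
j=4: u_4=289/600 ∈ [20/43, 28/43) → index 5
j=5: u_5=349/600 ∈ [20/43, 28/43) → index 5
j=6: u_6=409/600 ∈ [28/43, 33/43) → index 6
j=7: u_7=469/600 ∈ [33/43, 34/43) → index 7
j=8: u_8=529/600 ∈ [35/43, 1) → index 9
j=9: u_9=589/600 ∈ [35/43, 1) → index 9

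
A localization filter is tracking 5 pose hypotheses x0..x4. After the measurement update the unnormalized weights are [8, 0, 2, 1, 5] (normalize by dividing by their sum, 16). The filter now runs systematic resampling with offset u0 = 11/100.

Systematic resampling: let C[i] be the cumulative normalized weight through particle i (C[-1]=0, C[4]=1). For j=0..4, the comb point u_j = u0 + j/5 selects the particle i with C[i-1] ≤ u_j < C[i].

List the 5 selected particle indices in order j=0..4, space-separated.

0 0 2 4 4

C = [1/2, 1/2, 5/8, 11/16, 1]
j=0: u_0=11/100 ∈ [0, 1/2) → index 0
j=1: u_1=31/100 ∈ [0, 1/2) → index 0
j=2: u_2=51/100 ∈ [1/2, 5/8) → index 2
j=3: u_3=71/100 ∈ [11/16, 1) → index 4
j=4: u_4=91/100 ∈ [11/16, 1) → index 4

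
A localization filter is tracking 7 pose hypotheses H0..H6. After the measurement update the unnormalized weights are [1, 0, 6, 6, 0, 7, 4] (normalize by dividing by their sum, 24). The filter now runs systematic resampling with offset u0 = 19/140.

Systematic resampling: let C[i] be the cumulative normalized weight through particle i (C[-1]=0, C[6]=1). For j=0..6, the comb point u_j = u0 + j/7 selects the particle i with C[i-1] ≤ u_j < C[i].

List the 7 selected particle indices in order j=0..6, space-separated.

C = [1/24, 1/24, 7/24, 13/24, 13/24, 5/6, 1]
j=0: u_0=19/140 ∈ [1/24, 7/24) → index 2
j=1: u_1=39/140 ∈ [1/24, 7/24) → index 2
j=2: u_2=59/140 ∈ [7/24, 13/24) → index 3
j=3: u_3=79/140 ∈ [13/24, 5/6) → index 5
j=4: u_4=99/140 ∈ [13/24, 5/6) → index 5
j=5: u_5=17/20 ∈ [5/6, 1) → index 6
j=6: u_6=139/140 ∈ [5/6, 1) → index 6

2 2 3 5 5 6 6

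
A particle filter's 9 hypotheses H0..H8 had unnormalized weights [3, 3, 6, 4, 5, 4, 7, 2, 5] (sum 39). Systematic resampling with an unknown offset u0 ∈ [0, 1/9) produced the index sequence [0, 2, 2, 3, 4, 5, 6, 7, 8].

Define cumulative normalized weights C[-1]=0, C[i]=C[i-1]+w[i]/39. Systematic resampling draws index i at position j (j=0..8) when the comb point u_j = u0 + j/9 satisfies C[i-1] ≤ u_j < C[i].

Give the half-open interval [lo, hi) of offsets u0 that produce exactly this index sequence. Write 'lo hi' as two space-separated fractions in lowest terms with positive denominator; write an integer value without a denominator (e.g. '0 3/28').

5/117 1/13

C = [1/13, 2/13, 4/13, 16/39, 7/13, 25/39, 32/39, 34/39, 1]
j=0 picked index 0: u0 ∈ [0, 1/13)
j=1 picked index 2: u0 ∈ [5/117, 23/117)
j=2 picked index 2: u0 ∈ [-8/117, 10/117)
j=3 picked index 3: u0 ∈ [-1/39, 1/13)
j=4 picked index 4: u0 ∈ [-4/117, 11/117)
j=5 picked index 5: u0 ∈ [-2/117, 10/117)
j=6 picked index 6: u0 ∈ [-1/39, 2/13)
j=7 picked index 7: u0 ∈ [5/117, 11/117)
j=8 picked index 8: u0 ∈ [-2/117, 1/9)
intersection: [5/117, 1/13)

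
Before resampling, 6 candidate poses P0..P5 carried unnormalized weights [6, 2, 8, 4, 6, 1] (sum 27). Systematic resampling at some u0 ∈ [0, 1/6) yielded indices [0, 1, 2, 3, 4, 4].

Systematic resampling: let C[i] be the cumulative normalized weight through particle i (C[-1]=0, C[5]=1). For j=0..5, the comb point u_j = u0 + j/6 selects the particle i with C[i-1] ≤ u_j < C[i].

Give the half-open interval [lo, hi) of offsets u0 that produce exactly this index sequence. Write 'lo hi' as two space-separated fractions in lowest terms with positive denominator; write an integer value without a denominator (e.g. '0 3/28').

C = [2/9, 8/27, 16/27, 20/27, 26/27, 1]
j=0 picked index 0: u0 ∈ [0, 2/9)
j=1 picked index 1: u0 ∈ [1/18, 7/54)
j=2 picked index 2: u0 ∈ [-1/27, 7/27)
j=3 picked index 3: u0 ∈ [5/54, 13/54)
j=4 picked index 4: u0 ∈ [2/27, 8/27)
j=5 picked index 4: u0 ∈ [-5/54, 7/54)
intersection: [5/54, 7/54)

5/54 7/54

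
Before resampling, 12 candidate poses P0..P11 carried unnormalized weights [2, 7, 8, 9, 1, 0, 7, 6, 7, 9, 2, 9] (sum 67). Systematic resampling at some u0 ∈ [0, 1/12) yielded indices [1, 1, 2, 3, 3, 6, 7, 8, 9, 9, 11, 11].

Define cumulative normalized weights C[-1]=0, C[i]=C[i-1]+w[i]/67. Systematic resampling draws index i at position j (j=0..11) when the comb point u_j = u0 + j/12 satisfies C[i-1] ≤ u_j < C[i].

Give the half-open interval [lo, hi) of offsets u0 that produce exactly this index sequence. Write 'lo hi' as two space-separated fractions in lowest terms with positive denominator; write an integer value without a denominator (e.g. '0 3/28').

C = [2/67, 9/67, 17/67, 26/67, 27/67, 27/67, 34/67, 40/67, 47/67, 56/67, 58/67, 1]
j=0 picked index 1: u0 ∈ [2/67, 9/67)
j=1 picked index 1: u0 ∈ [-43/804, 41/804)
j=2 picked index 2: u0 ∈ [-13/402, 35/402)
j=3 picked index 3: u0 ∈ [1/268, 37/268)
j=4 picked index 3: u0 ∈ [-16/201, 11/201)
j=5 picked index 6: u0 ∈ [-11/804, 73/804)
j=6 picked index 7: u0 ∈ [1/134, 13/134)
j=7 picked index 8: u0 ∈ [11/804, 95/804)
j=8 picked index 9: u0 ∈ [7/201, 34/201)
j=9 picked index 9: u0 ∈ [-13/268, 23/268)
j=10 picked index 11: u0 ∈ [13/402, 1/6)
j=11 picked index 11: u0 ∈ [-41/804, 1/12)
intersection: [7/201, 41/804)

7/201 41/804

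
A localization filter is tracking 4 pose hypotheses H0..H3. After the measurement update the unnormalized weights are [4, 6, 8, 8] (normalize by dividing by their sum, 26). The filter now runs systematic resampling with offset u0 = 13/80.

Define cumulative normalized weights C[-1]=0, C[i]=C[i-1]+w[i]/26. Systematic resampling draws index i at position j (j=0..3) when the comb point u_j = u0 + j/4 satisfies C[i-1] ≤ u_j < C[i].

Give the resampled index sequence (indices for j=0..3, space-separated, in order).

C = [2/13, 5/13, 9/13, 1]
j=0: u_0=13/80 ∈ [2/13, 5/13) → index 1
j=1: u_1=33/80 ∈ [5/13, 9/13) → index 2
j=2: u_2=53/80 ∈ [5/13, 9/13) → index 2
j=3: u_3=73/80 ∈ [9/13, 1) → index 3

1 2 2 3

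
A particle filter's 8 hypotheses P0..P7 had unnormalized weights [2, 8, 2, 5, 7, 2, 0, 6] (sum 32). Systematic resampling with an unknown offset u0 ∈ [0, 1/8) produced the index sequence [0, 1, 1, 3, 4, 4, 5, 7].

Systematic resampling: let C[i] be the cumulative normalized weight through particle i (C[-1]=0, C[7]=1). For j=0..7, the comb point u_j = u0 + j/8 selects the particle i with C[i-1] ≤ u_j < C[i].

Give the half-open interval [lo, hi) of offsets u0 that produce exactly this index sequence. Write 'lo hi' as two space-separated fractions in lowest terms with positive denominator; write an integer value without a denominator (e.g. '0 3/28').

C = [1/16, 5/16, 3/8, 17/32, 3/4, 13/16, 13/16, 1]
j=0 picked index 0: u0 ∈ [0, 1/16)
j=1 picked index 1: u0 ∈ [-1/16, 3/16)
j=2 picked index 1: u0 ∈ [-3/16, 1/16)
j=3 picked index 3: u0 ∈ [0, 5/32)
j=4 picked index 4: u0 ∈ [1/32, 1/4)
j=5 picked index 4: u0 ∈ [-3/32, 1/8)
j=6 picked index 5: u0 ∈ [0, 1/16)
j=7 picked index 7: u0 ∈ [-1/16, 1/8)
intersection: [1/32, 1/16)

1/32 1/16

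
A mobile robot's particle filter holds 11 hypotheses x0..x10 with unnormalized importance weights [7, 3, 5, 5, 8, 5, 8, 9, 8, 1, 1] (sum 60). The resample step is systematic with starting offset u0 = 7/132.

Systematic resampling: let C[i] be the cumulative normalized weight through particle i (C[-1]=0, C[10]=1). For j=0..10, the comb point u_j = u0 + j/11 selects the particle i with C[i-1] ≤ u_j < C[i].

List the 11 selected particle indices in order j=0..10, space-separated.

0 1 2 3 4 5 6 7 7 8 8

C = [7/60, 1/6, 1/4, 1/3, 7/15, 11/20, 41/60, 5/6, 29/30, 59/60, 1]
j=0: u_0=7/132 ∈ [0, 7/60) → index 0
j=1: u_1=19/132 ∈ [7/60, 1/6) → index 1
j=2: u_2=31/132 ∈ [1/6, 1/4) → index 2
j=3: u_3=43/132 ∈ [1/4, 1/3) → index 3
j=4: u_4=5/12 ∈ [1/3, 7/15) → index 4
j=5: u_5=67/132 ∈ [7/15, 11/20) → index 5
j=6: u_6=79/132 ∈ [11/20, 41/60) → index 6
j=7: u_7=91/132 ∈ [41/60, 5/6) → index 7
j=8: u_8=103/132 ∈ [41/60, 5/6) → index 7
j=9: u_9=115/132 ∈ [5/6, 29/30) → index 8
j=10: u_10=127/132 ∈ [5/6, 29/30) → index 8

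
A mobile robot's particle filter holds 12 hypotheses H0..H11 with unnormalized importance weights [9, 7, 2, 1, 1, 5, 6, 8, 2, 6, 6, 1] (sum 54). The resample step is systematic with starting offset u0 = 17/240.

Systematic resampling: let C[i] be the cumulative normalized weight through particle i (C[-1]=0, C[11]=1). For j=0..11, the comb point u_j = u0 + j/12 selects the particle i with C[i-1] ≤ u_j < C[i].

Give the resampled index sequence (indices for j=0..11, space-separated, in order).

0 0 1 2 5 6 6 7 8 9 10 11

C = [1/6, 8/27, 1/3, 19/54, 10/27, 25/54, 31/54, 13/18, 41/54, 47/54, 53/54, 1]
j=0: u_0=17/240 ∈ [0, 1/6) → index 0
j=1: u_1=37/240 ∈ [0, 1/6) → index 0
j=2: u_2=19/80 ∈ [1/6, 8/27) → index 1
j=3: u_3=77/240 ∈ [8/27, 1/3) → index 2
j=4: u_4=97/240 ∈ [10/27, 25/54) → index 5
j=5: u_5=39/80 ∈ [25/54, 31/54) → index 6
j=6: u_6=137/240 ∈ [25/54, 31/54) → index 6
j=7: u_7=157/240 ∈ [31/54, 13/18) → index 7
j=8: u_8=59/80 ∈ [13/18, 41/54) → index 8
j=9: u_9=197/240 ∈ [41/54, 47/54) → index 9
j=10: u_10=217/240 ∈ [47/54, 53/54) → index 10
j=11: u_11=79/80 ∈ [53/54, 1) → index 11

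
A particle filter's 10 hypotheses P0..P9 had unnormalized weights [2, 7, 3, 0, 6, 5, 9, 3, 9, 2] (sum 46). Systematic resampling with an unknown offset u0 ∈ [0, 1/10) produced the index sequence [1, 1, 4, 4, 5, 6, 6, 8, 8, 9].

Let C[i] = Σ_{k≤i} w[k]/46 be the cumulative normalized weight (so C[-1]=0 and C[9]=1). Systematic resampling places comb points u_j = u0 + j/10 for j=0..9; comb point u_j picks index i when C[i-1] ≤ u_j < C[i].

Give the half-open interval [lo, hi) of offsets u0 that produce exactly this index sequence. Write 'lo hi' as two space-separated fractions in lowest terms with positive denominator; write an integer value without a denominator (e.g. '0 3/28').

C = [1/23, 9/46, 6/23, 6/23, 9/23, 1/2, 16/23, 35/46, 22/23, 1]
j=0 picked index 1: u0 ∈ [1/23, 9/46)
j=1 picked index 1: u0 ∈ [-13/230, 11/115)
j=2 picked index 4: u0 ∈ [7/115, 22/115)
j=3 picked index 4: u0 ∈ [-9/230, 21/230)
j=4 picked index 5: u0 ∈ [-1/115, 1/10)
j=5 picked index 6: u0 ∈ [0, 9/46)
j=6 picked index 6: u0 ∈ [-1/10, 11/115)
j=7 picked index 8: u0 ∈ [7/115, 59/230)
j=8 picked index 8: u0 ∈ [-9/230, 18/115)
j=9 picked index 9: u0 ∈ [13/230, 1/10)
intersection: [7/115, 21/230)

7/115 21/230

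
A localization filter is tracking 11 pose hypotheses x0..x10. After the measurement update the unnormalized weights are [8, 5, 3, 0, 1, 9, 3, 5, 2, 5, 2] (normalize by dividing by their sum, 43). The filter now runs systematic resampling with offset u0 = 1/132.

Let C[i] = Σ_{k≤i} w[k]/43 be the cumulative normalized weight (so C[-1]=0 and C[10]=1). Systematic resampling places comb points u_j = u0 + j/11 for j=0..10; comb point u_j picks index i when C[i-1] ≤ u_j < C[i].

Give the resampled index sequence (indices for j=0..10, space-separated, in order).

0 0 1 1 2 5 5 6 7 8 9

C = [8/43, 13/43, 16/43, 16/43, 17/43, 26/43, 29/43, 34/43, 36/43, 41/43, 1]
j=0: u_0=1/132 ∈ [0, 8/43) → index 0
j=1: u_1=13/132 ∈ [0, 8/43) → index 0
j=2: u_2=25/132 ∈ [8/43, 13/43) → index 1
j=3: u_3=37/132 ∈ [8/43, 13/43) → index 1
j=4: u_4=49/132 ∈ [13/43, 16/43) → index 2
j=5: u_5=61/132 ∈ [17/43, 26/43) → index 5
j=6: u_6=73/132 ∈ [17/43, 26/43) → index 5
j=7: u_7=85/132 ∈ [26/43, 29/43) → index 6
j=8: u_8=97/132 ∈ [29/43, 34/43) → index 7
j=9: u_9=109/132 ∈ [34/43, 36/43) → index 8
j=10: u_10=11/12 ∈ [36/43, 41/43) → index 9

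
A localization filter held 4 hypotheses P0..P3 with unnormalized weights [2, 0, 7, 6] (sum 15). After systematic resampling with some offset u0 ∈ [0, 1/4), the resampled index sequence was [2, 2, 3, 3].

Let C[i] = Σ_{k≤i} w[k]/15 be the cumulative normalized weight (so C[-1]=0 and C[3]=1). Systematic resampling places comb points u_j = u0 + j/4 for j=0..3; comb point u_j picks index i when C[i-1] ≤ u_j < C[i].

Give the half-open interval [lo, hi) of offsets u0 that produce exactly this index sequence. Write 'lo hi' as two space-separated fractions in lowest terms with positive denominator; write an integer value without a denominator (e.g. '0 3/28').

2/15 1/4

C = [2/15, 2/15, 3/5, 1]
j=0 picked index 2: u0 ∈ [2/15, 3/5)
j=1 picked index 2: u0 ∈ [-7/60, 7/20)
j=2 picked index 3: u0 ∈ [1/10, 1/2)
j=3 picked index 3: u0 ∈ [-3/20, 1/4)
intersection: [2/15, 1/4)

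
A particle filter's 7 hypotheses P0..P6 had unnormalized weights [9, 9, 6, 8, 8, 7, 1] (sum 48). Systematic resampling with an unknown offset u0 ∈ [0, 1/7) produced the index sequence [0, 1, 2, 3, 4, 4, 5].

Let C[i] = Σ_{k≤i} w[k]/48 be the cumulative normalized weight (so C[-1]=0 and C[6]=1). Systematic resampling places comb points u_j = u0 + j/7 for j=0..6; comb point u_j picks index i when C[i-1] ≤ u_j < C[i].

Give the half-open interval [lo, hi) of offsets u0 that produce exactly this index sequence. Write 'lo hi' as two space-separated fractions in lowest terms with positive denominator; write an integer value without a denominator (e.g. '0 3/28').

2/21 5/42

C = [3/16, 3/8, 1/2, 2/3, 5/6, 47/48, 1]
j=0 picked index 0: u0 ∈ [0, 3/16)
j=1 picked index 1: u0 ∈ [5/112, 13/56)
j=2 picked index 2: u0 ∈ [5/56, 3/14)
j=3 picked index 3: u0 ∈ [1/14, 5/21)
j=4 picked index 4: u0 ∈ [2/21, 11/42)
j=5 picked index 4: u0 ∈ [-1/21, 5/42)
j=6 picked index 5: u0 ∈ [-1/42, 41/336)
intersection: [2/21, 5/42)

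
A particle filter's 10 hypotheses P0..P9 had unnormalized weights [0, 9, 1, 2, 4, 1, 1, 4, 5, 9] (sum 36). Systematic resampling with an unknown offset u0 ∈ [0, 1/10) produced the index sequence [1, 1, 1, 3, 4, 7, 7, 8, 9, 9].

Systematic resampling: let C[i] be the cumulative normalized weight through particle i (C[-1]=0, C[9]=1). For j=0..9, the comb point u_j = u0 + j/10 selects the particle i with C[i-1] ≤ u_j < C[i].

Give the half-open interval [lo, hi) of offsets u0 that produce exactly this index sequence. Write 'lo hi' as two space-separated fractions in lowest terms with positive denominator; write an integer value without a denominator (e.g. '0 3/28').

0 1/90

C = [0, 1/4, 5/18, 1/3, 4/9, 17/36, 1/2, 11/18, 3/4, 1]
j=0 picked index 1: u0 ∈ [0, 1/4)
j=1 picked index 1: u0 ∈ [-1/10, 3/20)
j=2 picked index 1: u0 ∈ [-1/5, 1/20)
j=3 picked index 3: u0 ∈ [-1/45, 1/30)
j=4 picked index 4: u0 ∈ [-1/15, 2/45)
j=5 picked index 7: u0 ∈ [0, 1/9)
j=6 picked index 7: u0 ∈ [-1/10, 1/90)
j=7 picked index 8: u0 ∈ [-4/45, 1/20)
j=8 picked index 9: u0 ∈ [-1/20, 1/5)
j=9 picked index 9: u0 ∈ [-3/20, 1/10)
intersection: [0, 1/90)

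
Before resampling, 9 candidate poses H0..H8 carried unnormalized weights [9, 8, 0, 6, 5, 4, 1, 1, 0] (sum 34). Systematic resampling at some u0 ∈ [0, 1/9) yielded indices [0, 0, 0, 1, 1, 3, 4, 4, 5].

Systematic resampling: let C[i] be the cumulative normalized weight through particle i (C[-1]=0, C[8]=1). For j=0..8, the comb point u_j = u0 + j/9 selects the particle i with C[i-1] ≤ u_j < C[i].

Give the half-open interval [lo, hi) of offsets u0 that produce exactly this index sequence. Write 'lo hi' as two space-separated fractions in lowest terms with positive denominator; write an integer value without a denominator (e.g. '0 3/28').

1/102 13/306

C = [9/34, 1/2, 1/2, 23/34, 14/17, 16/17, 33/34, 1, 1]
j=0 picked index 0: u0 ∈ [0, 9/34)
j=1 picked index 0: u0 ∈ [-1/9, 47/306)
j=2 picked index 0: u0 ∈ [-2/9, 13/306)
j=3 picked index 1: u0 ∈ [-7/102, 1/6)
j=4 picked index 1: u0 ∈ [-55/306, 1/18)
j=5 picked index 3: u0 ∈ [-1/18, 37/306)
j=6 picked index 4: u0 ∈ [1/102, 8/51)
j=7 picked index 4: u0 ∈ [-31/306, 7/153)
j=8 picked index 5: u0 ∈ [-10/153, 8/153)
intersection: [1/102, 13/306)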